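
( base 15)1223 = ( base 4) 330102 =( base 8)7422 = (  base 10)3858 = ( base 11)2998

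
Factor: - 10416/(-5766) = 56/31= 2^3*7^1 * 31^(-1)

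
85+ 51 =136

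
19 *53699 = 1020281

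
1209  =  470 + 739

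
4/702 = 2/351 = 0.01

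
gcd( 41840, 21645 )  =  5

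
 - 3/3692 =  - 1 + 3689/3692 = - 0.00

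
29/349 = 29/349 = 0.08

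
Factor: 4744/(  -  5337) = -2^3*3^( - 2) = - 8/9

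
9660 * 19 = 183540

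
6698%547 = 134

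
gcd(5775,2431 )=11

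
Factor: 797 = 797^1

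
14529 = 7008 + 7521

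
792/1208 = 99/151 = 0.66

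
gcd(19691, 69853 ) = 7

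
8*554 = 4432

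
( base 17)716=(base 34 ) 1q6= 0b11111111110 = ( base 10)2046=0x7fe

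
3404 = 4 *851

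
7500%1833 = 168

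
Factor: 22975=5^2 * 919^1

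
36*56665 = 2039940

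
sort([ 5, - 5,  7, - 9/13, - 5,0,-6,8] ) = [-6, - 5,- 5,  -  9/13, 0,5,7, 8 ]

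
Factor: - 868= - 2^2*7^1* 31^1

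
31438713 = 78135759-46697046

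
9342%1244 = 634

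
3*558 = 1674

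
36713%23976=12737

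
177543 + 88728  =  266271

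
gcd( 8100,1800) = 900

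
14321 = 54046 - 39725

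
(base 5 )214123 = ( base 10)7413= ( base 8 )16365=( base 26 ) ap3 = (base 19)11A3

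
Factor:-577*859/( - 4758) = 2^(-1)*3^(-1 )*13^( - 1 )*61^(-1)*577^1 * 859^1 = 495643/4758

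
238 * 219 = 52122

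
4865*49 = 238385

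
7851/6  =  1308+1/2 = 1308.50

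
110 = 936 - 826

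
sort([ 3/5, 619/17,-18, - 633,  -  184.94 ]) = [ - 633, - 184.94, - 18, 3/5,  619/17] 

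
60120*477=28677240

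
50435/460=109 + 59/92 = 109.64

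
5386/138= 2693/69 = 39.03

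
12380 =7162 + 5218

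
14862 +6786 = 21648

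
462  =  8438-7976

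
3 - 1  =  2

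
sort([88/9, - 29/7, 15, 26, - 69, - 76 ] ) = [ - 76, - 69,-29/7,88/9, 15,26]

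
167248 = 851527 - 684279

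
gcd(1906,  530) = 2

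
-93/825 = -31/275 = -0.11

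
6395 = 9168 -2773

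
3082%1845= 1237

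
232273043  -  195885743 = 36387300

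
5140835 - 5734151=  - 593316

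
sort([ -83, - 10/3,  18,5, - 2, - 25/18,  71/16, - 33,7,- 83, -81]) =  [ - 83, - 83, - 81, - 33, - 10/3,-2,-25/18, 71/16 , 5, 7,18]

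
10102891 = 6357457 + 3745434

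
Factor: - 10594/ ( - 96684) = 2^(- 1 ) * 3^(-1 )*7^ (-1 )*1151^( - 1)*5297^1 = 5297/48342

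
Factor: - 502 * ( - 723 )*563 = 2^1*3^1*241^1*251^1*563^1 = 204338598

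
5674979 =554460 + 5120519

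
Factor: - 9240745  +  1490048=  -  7750697 = - 269^1*28813^1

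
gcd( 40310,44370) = 290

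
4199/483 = 4199/483 =8.69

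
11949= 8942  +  3007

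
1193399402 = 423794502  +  769604900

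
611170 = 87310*7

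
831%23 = 3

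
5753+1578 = 7331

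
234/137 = 234/137= 1.71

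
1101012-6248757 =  - 5147745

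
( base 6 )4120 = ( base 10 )912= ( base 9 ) 1223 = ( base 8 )1620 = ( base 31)TD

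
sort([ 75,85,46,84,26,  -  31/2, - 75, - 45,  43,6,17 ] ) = [  -  75, - 45, - 31/2 , 6, 17,  26, 43,46,75,84, 85] 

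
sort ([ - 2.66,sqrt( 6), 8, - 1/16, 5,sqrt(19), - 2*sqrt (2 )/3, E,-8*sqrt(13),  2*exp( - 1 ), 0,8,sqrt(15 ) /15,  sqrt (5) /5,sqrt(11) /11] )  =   [ - 8*sqrt(13), - 2.66, - 2*sqrt(2 )/3, - 1/16,0,sqrt( 15 ) /15,sqrt(11 ) /11,sqrt(5) /5, 2 * exp(- 1 ),sqrt ( 6 ),E,sqrt(19),  5,8,8 ]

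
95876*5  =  479380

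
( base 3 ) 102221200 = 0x2208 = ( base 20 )11FC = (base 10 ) 8712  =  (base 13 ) 3C72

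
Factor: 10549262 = 2^1*5274631^1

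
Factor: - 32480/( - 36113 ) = 2^5*5^1*7^(- 1)*11^( -1)*29^1*67^(-1 ) = 4640/5159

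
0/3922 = 0= 0.00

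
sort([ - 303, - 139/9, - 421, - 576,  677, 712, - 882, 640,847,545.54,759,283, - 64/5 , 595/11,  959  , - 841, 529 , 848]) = [ - 882, - 841, -576,-421, - 303,  -  139/9,  -  64/5,595/11, 283,529, 545.54 , 640 , 677,712 , 759,847, 848, 959]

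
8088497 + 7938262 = 16026759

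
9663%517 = 357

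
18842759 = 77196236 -58353477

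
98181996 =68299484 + 29882512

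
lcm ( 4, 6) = 12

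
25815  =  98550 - 72735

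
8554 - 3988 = 4566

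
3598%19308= 3598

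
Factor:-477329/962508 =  - 2^( - 2 )*3^( - 1)*  80209^ (-1)* 477329^1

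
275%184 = 91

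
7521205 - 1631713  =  5889492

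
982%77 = 58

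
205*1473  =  301965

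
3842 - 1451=2391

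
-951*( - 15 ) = 14265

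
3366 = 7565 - 4199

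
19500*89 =1735500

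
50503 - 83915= -33412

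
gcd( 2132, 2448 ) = 4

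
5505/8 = 688 + 1/8 = 688.12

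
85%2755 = 85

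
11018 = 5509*2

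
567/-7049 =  - 1 + 926/1007 = - 0.08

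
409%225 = 184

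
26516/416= 63 + 77/104= 63.74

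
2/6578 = 1/3289  =  0.00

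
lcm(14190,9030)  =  99330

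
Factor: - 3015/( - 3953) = 3^2 * 5^1* 59^( - 1 ) = 45/59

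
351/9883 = 351/9883 = 0.04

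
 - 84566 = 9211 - 93777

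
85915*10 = 859150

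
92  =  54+38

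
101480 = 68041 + 33439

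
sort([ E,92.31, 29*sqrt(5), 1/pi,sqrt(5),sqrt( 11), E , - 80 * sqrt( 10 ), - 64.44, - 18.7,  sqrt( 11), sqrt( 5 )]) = [ - 80 *sqrt(10), - 64.44, - 18.7 , 1/pi, sqrt( 5 ),sqrt( 5 ), E, E,sqrt ( 11),sqrt(11), 29*sqrt( 5),  92.31] 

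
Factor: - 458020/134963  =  -2^2*5^1 * 17^( - 2 )  *  467^( - 1) * 22901^1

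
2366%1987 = 379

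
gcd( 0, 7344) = 7344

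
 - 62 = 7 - 69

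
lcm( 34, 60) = 1020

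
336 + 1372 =1708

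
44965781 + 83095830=128061611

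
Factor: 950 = 2^1*5^2*19^1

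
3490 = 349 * 10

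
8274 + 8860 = 17134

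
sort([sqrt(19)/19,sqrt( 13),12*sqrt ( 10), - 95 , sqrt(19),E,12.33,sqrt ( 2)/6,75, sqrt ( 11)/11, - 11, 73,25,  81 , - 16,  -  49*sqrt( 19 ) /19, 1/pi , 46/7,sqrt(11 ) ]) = [ - 95, - 16, - 49*sqrt(19)/19, - 11, sqrt (19)/19,sqrt( 2)/6,sqrt(11) /11,  1/pi , E,sqrt ( 11 ),sqrt ( 13 ), sqrt( 19 ), 46/7, 12.33, 25, 12*sqrt(10) , 73, 75 , 81 ] 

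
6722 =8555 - 1833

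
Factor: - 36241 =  - 36241^1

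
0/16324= 0 = 0.00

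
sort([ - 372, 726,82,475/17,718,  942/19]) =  [ - 372,  475/17,942/19, 82,  718,  726] 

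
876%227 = 195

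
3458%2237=1221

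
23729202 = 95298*249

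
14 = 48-34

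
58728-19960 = 38768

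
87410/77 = 1135 + 15/77 = 1135.19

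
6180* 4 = 24720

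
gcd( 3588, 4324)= 92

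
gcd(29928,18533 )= 43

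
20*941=18820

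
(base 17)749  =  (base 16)834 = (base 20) 550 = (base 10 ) 2100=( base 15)950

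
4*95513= 382052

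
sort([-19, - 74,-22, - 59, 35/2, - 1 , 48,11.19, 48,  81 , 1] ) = [ - 74,  -  59 , - 22,- 19,  -  1,1,11.19, 35/2 , 48, 48 , 81] 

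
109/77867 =109/77867  =  0.00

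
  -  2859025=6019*( - 475)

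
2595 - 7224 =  - 4629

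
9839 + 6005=15844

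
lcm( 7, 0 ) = 0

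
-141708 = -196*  723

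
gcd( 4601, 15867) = 43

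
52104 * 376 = 19591104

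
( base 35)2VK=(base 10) 3555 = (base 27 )4NI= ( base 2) 110111100011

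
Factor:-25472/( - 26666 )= 64/67 =2^6 * 67^(  -  1) 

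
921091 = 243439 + 677652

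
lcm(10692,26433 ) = 951588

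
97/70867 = 97/70867 = 0.00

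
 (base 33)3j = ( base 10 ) 118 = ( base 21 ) 5d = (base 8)166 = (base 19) 64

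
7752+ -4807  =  2945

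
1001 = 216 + 785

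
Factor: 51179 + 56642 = 107821 = 7^1*73^1* 211^1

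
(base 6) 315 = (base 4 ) 1313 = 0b1110111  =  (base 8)167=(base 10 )119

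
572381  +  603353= 1175734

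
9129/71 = 128 + 41/71 = 128.58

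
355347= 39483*9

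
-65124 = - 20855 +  - 44269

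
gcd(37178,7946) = 58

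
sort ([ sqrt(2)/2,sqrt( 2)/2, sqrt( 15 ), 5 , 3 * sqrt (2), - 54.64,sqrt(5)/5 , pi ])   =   [ - 54.64,sqrt(5)/5, sqrt( 2)/2,  sqrt(2 )/2 , pi,sqrt( 15), 3  *sqrt(2), 5]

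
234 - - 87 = 321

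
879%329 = 221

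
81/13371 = 27/4457 = 0.01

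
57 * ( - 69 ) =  - 3933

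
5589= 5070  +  519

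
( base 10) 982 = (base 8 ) 1726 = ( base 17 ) 36D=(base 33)TP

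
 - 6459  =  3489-9948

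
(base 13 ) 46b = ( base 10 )765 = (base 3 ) 1001100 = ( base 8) 1375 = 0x2FD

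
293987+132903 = 426890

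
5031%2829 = 2202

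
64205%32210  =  31995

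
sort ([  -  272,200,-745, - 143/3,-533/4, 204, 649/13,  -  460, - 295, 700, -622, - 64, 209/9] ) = [ - 745, -622, - 460,  -  295, - 272, - 533/4,-64,  -  143/3, 209/9,649/13, 200,204, 700]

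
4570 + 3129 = 7699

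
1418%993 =425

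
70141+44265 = 114406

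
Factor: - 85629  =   - 3^1 * 17^1*23^1*73^1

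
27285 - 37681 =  - 10396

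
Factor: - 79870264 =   -  2^3*43^1 *79^1 * 2939^1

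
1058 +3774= 4832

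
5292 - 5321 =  - 29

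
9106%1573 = 1241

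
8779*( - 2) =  - 17558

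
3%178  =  3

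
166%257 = 166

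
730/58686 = 365/29343 =0.01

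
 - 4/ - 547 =4/547 = 0.01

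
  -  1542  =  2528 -4070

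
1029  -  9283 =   -  8254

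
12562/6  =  2093 + 2/3 = 2093.67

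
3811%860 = 371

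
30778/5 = 6155 + 3/5=6155.60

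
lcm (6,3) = 6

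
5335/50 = 106 + 7/10 = 106.70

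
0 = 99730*0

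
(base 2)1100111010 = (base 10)826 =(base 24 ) 1AA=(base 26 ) 15K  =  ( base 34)OA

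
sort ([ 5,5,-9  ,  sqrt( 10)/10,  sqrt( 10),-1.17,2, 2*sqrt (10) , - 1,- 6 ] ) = [- 9,-6,-1.17 ,  -  1,sqrt( 10) /10, 2,sqrt(10 ),5, 5, 2*sqrt( 10 )]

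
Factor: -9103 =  - 9103^1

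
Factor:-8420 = - 2^2*5^1 * 421^1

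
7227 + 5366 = 12593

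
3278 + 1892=5170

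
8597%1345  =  527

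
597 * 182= 108654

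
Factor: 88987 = 23^1*53^1*73^1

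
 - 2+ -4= - 6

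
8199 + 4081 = 12280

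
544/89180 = 136/22295  =  0.01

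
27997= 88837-60840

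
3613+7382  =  10995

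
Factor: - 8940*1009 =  - 9020460 = -  2^2*3^1*5^1*149^1*1009^1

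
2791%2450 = 341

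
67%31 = 5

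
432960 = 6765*64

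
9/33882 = 3/11294 = 0.00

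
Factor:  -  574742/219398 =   -  7^1 * 61^1 *163^( - 1) = - 427/163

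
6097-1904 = 4193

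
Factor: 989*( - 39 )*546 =  -  2^1*3^2*7^1*13^2*23^1*43^1 = -21059766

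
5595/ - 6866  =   - 5595/6866=- 0.81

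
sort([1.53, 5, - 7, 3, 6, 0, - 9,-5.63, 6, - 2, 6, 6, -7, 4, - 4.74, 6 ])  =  [  -  9, - 7,  -  7, - 5.63,-4.74,  -  2,0,  1.53, 3, 4 , 5, 6, 6, 6, 6 , 6]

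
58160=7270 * 8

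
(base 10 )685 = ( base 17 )265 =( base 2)1010101101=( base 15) 30a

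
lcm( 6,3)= 6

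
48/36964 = 12/9241= 0.00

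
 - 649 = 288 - 937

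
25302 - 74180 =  - 48878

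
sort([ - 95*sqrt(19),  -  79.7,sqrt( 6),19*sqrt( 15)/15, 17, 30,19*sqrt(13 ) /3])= [ - 95 *sqrt( 19 ), - 79.7,sqrt(6 ), 19*sqrt(15 )/15, 17,  19*sqrt(13)/3,30 ] 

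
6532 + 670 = 7202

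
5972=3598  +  2374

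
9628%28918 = 9628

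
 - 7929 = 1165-9094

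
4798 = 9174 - 4376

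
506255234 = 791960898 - 285705664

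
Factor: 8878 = 2^1*23^1 * 193^1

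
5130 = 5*1026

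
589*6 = 3534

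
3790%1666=458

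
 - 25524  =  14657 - 40181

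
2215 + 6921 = 9136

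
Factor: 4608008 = 2^3*576001^1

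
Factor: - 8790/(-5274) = 5/3 = 3^ (-1) * 5^1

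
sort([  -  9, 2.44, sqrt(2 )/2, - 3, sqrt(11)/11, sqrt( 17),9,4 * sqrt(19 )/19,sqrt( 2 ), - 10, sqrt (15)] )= [-10,-9,-3,sqrt (11)/11,sqrt (2) /2,4*sqrt( 19)/19, sqrt(2), 2.44,sqrt (15 ), sqrt (17),9]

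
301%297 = 4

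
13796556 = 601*22956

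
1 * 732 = 732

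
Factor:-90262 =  - 2^1*45131^1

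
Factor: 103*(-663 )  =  - 3^1*13^1*17^1 * 103^1 = - 68289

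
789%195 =9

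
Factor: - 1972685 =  - 5^1*11^1*13^1*31^1*89^1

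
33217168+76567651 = 109784819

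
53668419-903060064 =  - 849391645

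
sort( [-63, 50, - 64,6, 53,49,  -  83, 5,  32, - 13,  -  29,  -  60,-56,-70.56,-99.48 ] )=[- 99.48, - 83,-70.56, - 64 , - 63,-60, - 56,-29,-13,5,6, 32, 49,50, 53 ]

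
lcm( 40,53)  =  2120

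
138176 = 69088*2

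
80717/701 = 80717/701 = 115.15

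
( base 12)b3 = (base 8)207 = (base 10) 135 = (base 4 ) 2013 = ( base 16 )87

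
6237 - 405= 5832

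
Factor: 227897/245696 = 2^( - 6) * 11^ ( - 1)*653^1= 653/704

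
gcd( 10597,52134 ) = 1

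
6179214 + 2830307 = 9009521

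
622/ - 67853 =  - 1 + 67231/67853 = -0.01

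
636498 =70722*9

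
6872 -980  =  5892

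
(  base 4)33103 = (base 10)979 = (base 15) 454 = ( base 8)1723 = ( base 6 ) 4311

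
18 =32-14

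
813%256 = 45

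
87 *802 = 69774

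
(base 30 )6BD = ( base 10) 5743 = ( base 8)13157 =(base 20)E73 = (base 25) 94i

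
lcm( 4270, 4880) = 34160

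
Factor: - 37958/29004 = - 2^( - 1)*3^( - 1 )*2417^(-1)*18979^1 = - 18979/14502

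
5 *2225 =11125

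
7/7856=7/7856 = 0.00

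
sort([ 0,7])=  [0,7 ] 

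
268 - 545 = - 277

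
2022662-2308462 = -285800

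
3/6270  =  1/2090  =  0.00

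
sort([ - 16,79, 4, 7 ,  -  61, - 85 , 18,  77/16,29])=[ - 85  , - 61, - 16 , 4 , 77/16, 7, 18, 29, 79]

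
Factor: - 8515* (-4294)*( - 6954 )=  - 2^2* 3^1*5^1*13^1*19^2*61^1*113^1*131^1 = -254261953140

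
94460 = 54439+40021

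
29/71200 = 29/71200 = 0.00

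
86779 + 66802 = 153581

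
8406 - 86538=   -  78132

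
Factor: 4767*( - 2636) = -12565812 = -  2^2*3^1*7^1*227^1*659^1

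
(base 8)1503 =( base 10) 835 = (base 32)Q3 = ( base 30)rp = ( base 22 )1FL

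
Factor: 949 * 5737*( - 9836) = - 2^2*13^1 * 73^1*2459^1*5737^1 =- 53551246268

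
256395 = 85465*3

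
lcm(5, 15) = 15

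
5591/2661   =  5591/2661 = 2.10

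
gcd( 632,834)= 2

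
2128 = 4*532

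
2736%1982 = 754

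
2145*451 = 967395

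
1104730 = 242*4565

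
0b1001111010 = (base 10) 634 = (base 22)16i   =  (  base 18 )1H4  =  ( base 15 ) 2C4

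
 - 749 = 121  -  870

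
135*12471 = 1683585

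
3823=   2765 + 1058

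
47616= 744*64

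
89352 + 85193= 174545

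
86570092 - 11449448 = 75120644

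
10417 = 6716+3701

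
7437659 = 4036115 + 3401544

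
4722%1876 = 970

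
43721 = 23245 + 20476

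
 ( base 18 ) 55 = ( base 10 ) 95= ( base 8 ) 137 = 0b1011111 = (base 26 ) 3h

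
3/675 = 1/225 = 0.00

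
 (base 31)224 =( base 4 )133010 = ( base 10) 1988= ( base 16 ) 7C4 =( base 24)3AK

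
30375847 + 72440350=102816197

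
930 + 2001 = 2931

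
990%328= 6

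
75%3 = 0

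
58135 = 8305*7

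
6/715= 6/715 = 0.01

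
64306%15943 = 534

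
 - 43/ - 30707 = 43/30707 = 0.00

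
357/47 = 357/47= 7.60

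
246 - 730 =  - 484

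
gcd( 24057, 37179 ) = 2187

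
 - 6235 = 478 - 6713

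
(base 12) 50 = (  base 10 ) 60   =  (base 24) 2c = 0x3c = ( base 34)1Q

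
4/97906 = 2/48953  =  0.00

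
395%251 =144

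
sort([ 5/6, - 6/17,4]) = [ - 6/17,5/6,  4]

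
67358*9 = 606222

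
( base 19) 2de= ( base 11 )814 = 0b1111010111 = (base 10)983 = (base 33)TQ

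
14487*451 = 6533637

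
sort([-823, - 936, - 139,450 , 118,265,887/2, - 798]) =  [-936, - 823, - 798, - 139,118,265, 887/2, 450]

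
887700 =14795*60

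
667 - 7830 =  -  7163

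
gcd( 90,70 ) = 10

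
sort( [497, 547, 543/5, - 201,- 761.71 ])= [ - 761.71, - 201, 543/5 , 497, 547 ]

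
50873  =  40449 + 10424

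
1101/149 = 7 + 58/149 = 7.39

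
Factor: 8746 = 2^1*4373^1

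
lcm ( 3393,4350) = 169650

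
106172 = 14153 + 92019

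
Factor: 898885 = 5^1* 13^1*13829^1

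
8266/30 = 4133/15 = 275.53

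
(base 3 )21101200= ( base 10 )5391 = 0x150f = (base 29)6BQ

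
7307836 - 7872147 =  - 564311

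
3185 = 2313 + 872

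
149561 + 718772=868333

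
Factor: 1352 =2^3*13^2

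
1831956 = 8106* 226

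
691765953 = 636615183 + 55150770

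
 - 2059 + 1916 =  -143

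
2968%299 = 277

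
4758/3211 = 366/247 = 1.48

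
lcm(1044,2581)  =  92916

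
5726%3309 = 2417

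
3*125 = 375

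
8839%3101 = 2637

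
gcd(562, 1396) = 2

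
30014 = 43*698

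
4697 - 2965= 1732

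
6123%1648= 1179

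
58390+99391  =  157781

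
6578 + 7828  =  14406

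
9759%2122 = 1271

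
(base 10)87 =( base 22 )3L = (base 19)4B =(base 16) 57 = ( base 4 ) 1113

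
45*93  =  4185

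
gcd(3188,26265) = 1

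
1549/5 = 309 + 4/5  =  309.80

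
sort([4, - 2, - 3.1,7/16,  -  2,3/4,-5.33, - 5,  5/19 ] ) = [ - 5.33, - 5, - 3.1, -2, - 2,5/19,7/16,3/4,4] 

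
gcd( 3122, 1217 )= 1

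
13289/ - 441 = - 13289/441 = - 30.13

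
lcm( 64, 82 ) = 2624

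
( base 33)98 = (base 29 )af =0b100110001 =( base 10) 305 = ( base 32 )9H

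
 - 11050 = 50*( - 221 ) 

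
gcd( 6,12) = 6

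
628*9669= 6072132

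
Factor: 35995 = 5^1*23^1*313^1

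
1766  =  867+899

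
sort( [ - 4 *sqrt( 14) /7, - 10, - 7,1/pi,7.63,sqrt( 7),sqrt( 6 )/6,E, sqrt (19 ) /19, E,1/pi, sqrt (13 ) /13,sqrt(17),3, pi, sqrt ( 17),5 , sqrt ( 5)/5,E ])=[ - 10, - 7, - 4*sqrt( 14)/7,sqrt(19)/19,sqrt( 13 ) /13,1/pi,1/pi,sqrt ( 6 ) /6, sqrt (5)/5,sqrt( 7), E,  E,E,3,pi , sqrt (17),sqrt( 17 ),5, 7.63]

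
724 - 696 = 28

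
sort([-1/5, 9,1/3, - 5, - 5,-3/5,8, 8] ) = [ - 5, - 5, - 3/5,-1/5,1/3,8,8,  9]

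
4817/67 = 4817/67 = 71.90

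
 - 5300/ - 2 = 2650/1 = 2650.00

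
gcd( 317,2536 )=317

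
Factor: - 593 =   -  593^1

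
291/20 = 14 + 11/20 = 14.55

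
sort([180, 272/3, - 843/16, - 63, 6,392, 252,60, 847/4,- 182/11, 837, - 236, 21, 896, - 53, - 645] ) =[-645, - 236,-63,-53, - 843/16, - 182/11,6,  21 , 60,272/3, 180, 847/4, 252, 392,  837 , 896 ] 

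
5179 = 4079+1100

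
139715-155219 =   -  15504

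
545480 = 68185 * 8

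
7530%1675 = 830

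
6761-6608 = 153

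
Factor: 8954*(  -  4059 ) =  - 2^1*3^2  *  11^3 * 37^1 * 41^1 = - 36344286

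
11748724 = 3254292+8494432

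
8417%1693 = 1645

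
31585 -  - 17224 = 48809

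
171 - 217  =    -  46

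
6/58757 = 6/58757 = 0.00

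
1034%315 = 89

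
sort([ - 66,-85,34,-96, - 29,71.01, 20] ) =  [-96, - 85,  -  66, - 29, 20, 34,71.01 ]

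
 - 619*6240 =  - 3862560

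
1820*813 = 1479660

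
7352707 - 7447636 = - 94929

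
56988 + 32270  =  89258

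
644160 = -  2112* ( - 305)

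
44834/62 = 723 + 4/31  =  723.13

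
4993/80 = 62 + 33/80=62.41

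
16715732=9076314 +7639418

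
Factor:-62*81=-5022 = -2^1 * 3^4*31^1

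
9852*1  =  9852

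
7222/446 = 3611/223=16.19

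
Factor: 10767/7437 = 67^ ( - 1)*97^1 = 97/67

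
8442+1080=9522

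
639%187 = 78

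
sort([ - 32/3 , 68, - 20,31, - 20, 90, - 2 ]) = [ - 20, - 20,-32/3, - 2,31, 68, 90 ] 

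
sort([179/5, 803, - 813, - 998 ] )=[  -  998, - 813,  179/5, 803 ]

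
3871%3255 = 616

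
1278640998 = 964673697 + 313967301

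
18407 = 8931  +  9476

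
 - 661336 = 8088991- 8750327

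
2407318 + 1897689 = 4305007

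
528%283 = 245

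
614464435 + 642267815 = 1256732250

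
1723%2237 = 1723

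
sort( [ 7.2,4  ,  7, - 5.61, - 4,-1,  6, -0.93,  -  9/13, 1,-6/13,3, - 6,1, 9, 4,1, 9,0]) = [ - 6, - 5.61, - 4, - 1, - 0.93 , -9/13, - 6/13,0,1,1, 1,3,4,4, 6,7,7.2,9,9]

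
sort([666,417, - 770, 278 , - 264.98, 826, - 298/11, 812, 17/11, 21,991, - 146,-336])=[ - 770 , - 336, - 264.98 , - 146, - 298/11,17/11 , 21, 278, 417,  666, 812,826 , 991]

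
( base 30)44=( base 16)7c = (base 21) 5J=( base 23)59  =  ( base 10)124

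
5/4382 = 5/4382  =  0.00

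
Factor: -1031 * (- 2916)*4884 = 2^4*3^7*11^1*37^1*1031^1  =  14683238064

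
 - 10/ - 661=10/661=0.02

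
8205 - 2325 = 5880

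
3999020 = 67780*59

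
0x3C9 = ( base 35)ro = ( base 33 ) tc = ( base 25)1DJ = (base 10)969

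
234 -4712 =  - 4478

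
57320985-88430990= -31110005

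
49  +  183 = 232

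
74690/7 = 10670 = 10670.00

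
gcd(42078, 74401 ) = 1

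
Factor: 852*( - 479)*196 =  - 79989168 = -2^4*3^1 * 7^2*71^1 *479^1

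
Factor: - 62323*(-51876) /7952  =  808266987/1988   =  2^(- 2 )*3^2 * 7^( - 1 )*11^1*71^(- 1 )* 131^1*62323^1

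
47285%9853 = 7873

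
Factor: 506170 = 2^1*5^1*7^2*1033^1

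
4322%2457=1865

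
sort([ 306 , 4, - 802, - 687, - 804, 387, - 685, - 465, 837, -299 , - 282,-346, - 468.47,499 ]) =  [ - 804, - 802, - 687, - 685, - 468.47,-465, - 346, - 299, - 282 , 4, 306,387,499, 837 ]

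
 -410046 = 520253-930299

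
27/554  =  27/554 = 0.05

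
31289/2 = 31289/2 = 15644.50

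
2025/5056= 2025/5056 = 0.40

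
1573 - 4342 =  - 2769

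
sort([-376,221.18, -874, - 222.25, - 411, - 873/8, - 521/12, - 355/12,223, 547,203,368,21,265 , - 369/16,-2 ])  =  [ - 874 , - 411, - 376, - 222.25, - 873/8, - 521/12, - 355/12, - 369/16, - 2,21,203, 221.18,  223, 265, 368,547]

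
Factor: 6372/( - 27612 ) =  - 3^1*13^( - 1) = - 3/13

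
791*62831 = 49699321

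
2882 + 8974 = 11856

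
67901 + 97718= 165619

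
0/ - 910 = 0/1 = - 0.00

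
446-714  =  - 268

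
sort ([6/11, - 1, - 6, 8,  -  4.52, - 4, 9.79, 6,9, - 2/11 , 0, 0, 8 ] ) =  [ - 6,  -  4.52 ,  -  4,-1, - 2/11, 0,  0, 6/11, 6 , 8, 8,9,9.79]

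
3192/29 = 3192/29 =110.07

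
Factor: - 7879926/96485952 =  - 1313321/16080992 = - 2^(  -  5)*19^( - 1 )*47^1*26449^( - 1) * 27943^1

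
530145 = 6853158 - 6323013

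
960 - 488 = 472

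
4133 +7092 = 11225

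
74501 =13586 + 60915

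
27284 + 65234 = 92518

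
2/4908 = 1/2454 = 0.00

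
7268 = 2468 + 4800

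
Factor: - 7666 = -2^1*3833^1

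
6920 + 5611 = 12531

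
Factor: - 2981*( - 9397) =11^1*271^1*9397^1 = 28012457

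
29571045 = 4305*6869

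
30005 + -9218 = 20787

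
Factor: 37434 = 2^1*3^1*17^1*367^1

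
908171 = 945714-37543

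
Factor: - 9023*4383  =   - 3^2*7^1 * 487^1* 1289^1=-39547809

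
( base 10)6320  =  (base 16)18B0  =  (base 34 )5FU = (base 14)2436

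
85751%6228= 4787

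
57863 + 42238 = 100101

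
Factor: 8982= 2^1* 3^2 * 499^1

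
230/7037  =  230/7037 = 0.03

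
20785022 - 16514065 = 4270957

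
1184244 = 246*4814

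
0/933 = 0 = 0.00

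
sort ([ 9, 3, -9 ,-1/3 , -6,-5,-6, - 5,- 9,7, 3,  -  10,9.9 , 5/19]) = [ - 10,  -  9, - 9, -6, -6,-5,  -  5,- 1/3,5/19,3, 3, 7, 9 , 9.9]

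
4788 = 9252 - 4464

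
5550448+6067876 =11618324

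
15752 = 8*1969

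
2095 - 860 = 1235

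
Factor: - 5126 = -2^1*11^1* 233^1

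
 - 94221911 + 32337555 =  - 61884356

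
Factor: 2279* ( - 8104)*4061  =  - 2^3 * 31^1*43^1*53^1*131^1*1013^1= -  75002673976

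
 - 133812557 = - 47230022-86582535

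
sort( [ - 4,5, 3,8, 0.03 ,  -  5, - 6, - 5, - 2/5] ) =[ - 6, - 5, - 5, - 4, - 2/5,  0.03,3,5,8] 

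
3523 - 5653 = -2130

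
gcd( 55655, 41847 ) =1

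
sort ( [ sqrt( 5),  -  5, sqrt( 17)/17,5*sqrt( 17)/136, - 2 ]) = [ - 5, - 2, 5*sqrt ( 17)/136,sqrt(17)/17,sqrt( 5)]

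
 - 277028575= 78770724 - 355799299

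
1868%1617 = 251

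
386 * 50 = 19300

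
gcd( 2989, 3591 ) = 7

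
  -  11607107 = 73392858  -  84999965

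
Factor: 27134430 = 2^1*3^1* 5^1*  29^1 * 31189^1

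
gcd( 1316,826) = 14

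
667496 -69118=598378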